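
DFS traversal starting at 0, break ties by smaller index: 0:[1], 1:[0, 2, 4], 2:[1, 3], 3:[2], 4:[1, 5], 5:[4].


DFS stack-based: start with [0]
Visit order: [0, 1, 2, 3, 4, 5]


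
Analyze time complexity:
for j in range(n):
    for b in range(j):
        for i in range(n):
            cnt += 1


Per nesting level: O(n) * O(n) [triangular over j] * O(n) = O(n^3)
Complexity: O(n^3)


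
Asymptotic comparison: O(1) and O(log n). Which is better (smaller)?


constant grows slower than logarithmic
O(1) is asymptotically smaller; O(log n) grows faster


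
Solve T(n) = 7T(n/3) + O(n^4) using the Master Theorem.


a=7, b=3, c=4. log_3(7)=1.771 < c=4. Case 3: O(n^c) = O(n^4)
Complexity: O(n^4)


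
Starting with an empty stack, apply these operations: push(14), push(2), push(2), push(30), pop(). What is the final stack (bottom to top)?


push(14) -> [14]
push(2) -> [14, 2]
push(2) -> [14, 2, 2]
push(30) -> [14, 2, 2, 30]
pop() returns 30 -> [14, 2, 2]
Final stack (bottom to top): [14, 2, 2]


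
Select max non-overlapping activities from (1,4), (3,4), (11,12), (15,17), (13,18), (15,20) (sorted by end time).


Greedy: pick earliest-ending, then skip overlaps.
Selected (3 activities): [(1, 4), (11, 12), (15, 17)]


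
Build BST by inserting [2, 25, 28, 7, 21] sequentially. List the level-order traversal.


Root = 2; build tree by BST insertion.
Level-Order traversal: [2, 25, 7, 28, 21]


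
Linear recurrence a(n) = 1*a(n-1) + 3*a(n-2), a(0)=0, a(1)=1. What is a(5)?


Build bottom-up:
...a(3)=4, a(4)=7, a(5)=1*7+3*4=19


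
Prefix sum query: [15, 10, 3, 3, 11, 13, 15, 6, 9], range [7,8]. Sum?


Prefix sums: [0, 15, 25, 28, 31, 42, 55, 70, 76, 85]
Sum[7..8] = prefix[9] - prefix[7] = 85 - 70 = 15


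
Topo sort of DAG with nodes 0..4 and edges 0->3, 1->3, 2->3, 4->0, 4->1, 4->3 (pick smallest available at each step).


Kahn's algorithm, process smallest node first
Order: [2, 4, 0, 1, 3]


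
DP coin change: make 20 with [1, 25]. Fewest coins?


dp[0]=0; dp[i]=1+min(dp[i-c] for c in coins)
...dp[15]=15, dp[16]=16, dp[17]=17, dp[18]=18, dp[19]=19, dp[20]=20
Minimum coins for 20 = 20


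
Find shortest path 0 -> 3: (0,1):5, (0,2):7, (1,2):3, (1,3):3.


Dijkstra from 0:
Distances: {0: 0, 1: 5, 2: 7, 3: 8}
Shortest distance to 3 = 8, path = [0, 1, 3]


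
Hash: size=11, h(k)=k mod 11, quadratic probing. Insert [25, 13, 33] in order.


Insertions: 25->slot 3; 13->slot 2; 33->slot 0
Table: [33, None, 13, 25, None, None, None, None, None, None, None]


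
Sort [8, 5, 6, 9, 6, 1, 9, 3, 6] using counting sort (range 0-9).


Count array: [0, 1, 0, 1, 0, 1, 3, 0, 1, 2]
Reconstruct: [1, 3, 5, 6, 6, 6, 8, 9, 9]


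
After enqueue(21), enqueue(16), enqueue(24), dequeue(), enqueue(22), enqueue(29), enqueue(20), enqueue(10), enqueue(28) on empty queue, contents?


enqueue(21) -> [21]
enqueue(16) -> [21, 16]
enqueue(24) -> [21, 16, 24]
dequeue() returns 21 -> [16, 24]
enqueue(22) -> [16, 24, 22]
enqueue(29) -> [16, 24, 22, 29]
enqueue(20) -> [16, 24, 22, 29, 20]
enqueue(10) -> [16, 24, 22, 29, 20, 10]
enqueue(28) -> [16, 24, 22, 29, 20, 10, 28]
Final queue (front to back): [16, 24, 22, 29, 20, 10, 28]


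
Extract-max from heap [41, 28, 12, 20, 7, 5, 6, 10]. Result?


Max = 41
Replace root with last, heapify down
Resulting heap: [28, 20, 12, 10, 7, 5, 6]


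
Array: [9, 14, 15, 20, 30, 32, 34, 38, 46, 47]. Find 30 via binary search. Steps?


Search for 30:
[0,9] mid=4 arr[4]=30
Total: 1 comparisons


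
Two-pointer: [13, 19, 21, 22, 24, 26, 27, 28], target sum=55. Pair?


Two pointers: lo=0, hi=7
Found pair: (27, 28) summing to 55


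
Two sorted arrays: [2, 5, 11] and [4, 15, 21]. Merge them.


Compare heads, take smaller each step.
Merged: [2, 4, 5, 11, 15, 21]


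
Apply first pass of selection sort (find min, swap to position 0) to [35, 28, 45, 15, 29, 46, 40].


After one pass: [15, 28, 45, 35, 29, 46, 40]


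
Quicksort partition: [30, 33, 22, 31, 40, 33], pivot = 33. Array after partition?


Elements <= 33 go left of pivot.
Result: [30, 33, 22, 31, 33, 40], pivot at index 4


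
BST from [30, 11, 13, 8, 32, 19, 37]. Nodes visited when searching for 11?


BST root = 30
Search for 11: compare at each node
Path: [30, 11]


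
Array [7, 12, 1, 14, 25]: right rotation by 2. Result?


Right rotate by 2: [14, 25, 7, 12, 1]


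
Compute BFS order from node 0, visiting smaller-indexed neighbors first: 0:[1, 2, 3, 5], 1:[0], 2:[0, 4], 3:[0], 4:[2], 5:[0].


BFS queue: start with [0]
Visit order: [0, 1, 2, 3, 5, 4]


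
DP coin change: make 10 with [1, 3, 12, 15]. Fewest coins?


dp[0]=0; dp[i]=1+min(dp[i-c] for c in coins)
...dp[5]=3, dp[6]=2, dp[7]=3, dp[8]=4, dp[9]=3, dp[10]=4
Minimum coins for 10 = 4


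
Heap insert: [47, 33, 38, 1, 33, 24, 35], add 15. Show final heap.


Append 15: [47, 33, 38, 1, 33, 24, 35, 15]
Bubble up: swap idx 7(15) with idx 3(1)
Result: [47, 33, 38, 15, 33, 24, 35, 1]


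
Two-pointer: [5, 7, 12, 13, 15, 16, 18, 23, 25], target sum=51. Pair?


Two pointers: lo=0, hi=8
No pair sums to 51


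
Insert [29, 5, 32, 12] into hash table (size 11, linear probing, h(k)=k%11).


Insertions: 29->slot 7; 5->slot 5; 32->slot 10; 12->slot 1
Table: [None, 12, None, None, None, 5, None, 29, None, None, 32]


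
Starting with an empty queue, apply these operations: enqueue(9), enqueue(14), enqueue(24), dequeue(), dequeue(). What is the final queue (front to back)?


enqueue(9) -> [9]
enqueue(14) -> [9, 14]
enqueue(24) -> [9, 14, 24]
dequeue() returns 9 -> [14, 24]
dequeue() returns 14 -> [24]
Final queue (front to back): [24]


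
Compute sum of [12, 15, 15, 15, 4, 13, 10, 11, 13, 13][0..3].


Prefix sums: [0, 12, 27, 42, 57, 61, 74, 84, 95, 108, 121]
Sum[0..3] = prefix[4] - prefix[0] = 57 - 0 = 57


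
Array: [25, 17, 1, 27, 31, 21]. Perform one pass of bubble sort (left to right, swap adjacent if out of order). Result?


After one pass: [17, 1, 25, 27, 21, 31]


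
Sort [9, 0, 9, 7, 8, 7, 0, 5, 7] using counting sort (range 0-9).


Count array: [2, 0, 0, 0, 0, 1, 0, 3, 1, 2]
Reconstruct: [0, 0, 5, 7, 7, 7, 8, 9, 9]


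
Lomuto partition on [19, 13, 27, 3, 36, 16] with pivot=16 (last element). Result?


Elements <= 16 go left of pivot.
Result: [13, 3, 16, 19, 36, 27], pivot at index 2


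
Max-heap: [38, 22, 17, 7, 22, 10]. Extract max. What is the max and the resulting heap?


Max = 38
Replace root with last, heapify down
Resulting heap: [22, 22, 17, 7, 10]


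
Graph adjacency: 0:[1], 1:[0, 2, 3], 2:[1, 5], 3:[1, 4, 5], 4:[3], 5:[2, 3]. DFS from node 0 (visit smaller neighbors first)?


DFS stack-based: start with [0]
Visit order: [0, 1, 2, 5, 3, 4]


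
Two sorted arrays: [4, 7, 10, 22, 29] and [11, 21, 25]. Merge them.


Compare heads, take smaller each step.
Merged: [4, 7, 10, 11, 21, 22, 25, 29]


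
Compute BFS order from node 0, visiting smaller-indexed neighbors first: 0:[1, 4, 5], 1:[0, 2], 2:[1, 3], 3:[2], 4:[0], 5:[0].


BFS queue: start with [0]
Visit order: [0, 1, 4, 5, 2, 3]


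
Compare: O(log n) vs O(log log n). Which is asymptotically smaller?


double-logarithmic grows slower than logarithmic
O(log log n) is asymptotically smaller; O(log n) grows faster


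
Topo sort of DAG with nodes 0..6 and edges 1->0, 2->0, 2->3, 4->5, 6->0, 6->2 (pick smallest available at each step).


Kahn's algorithm, process smallest node first
Order: [1, 4, 5, 6, 2, 0, 3]


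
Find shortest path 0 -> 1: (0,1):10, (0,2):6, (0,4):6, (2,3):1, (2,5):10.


Dijkstra from 0:
Distances: {0: 0, 1: 10, 2: 6, 3: 7, 4: 6, 5: 16}
Shortest distance to 1 = 10, path = [0, 1]


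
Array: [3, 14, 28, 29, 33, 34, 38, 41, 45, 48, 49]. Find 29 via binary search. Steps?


Search for 29:
[0,10] mid=5 arr[5]=34
[0,4] mid=2 arr[2]=28
[3,4] mid=3 arr[3]=29
Total: 3 comparisons


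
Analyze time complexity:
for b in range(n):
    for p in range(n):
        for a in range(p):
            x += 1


Per nesting level: O(n) * O(n) * O(n) [triangular over p] = O(n^3)
Complexity: O(n^3)


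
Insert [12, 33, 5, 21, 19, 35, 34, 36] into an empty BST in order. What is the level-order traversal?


Root = 12; build tree by BST insertion.
Level-Order traversal: [12, 5, 33, 21, 35, 19, 34, 36]


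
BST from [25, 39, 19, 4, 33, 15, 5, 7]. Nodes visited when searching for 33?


BST root = 25
Search for 33: compare at each node
Path: [25, 39, 33]


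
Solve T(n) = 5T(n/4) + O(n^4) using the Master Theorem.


a=5, b=4, c=4. log_4(5)=1.161 < c=4. Case 3: O(n^c) = O(n^4)
Complexity: O(n^4)


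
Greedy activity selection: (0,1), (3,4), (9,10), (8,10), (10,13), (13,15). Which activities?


Greedy: pick earliest-ending, then skip overlaps.
Selected (5 activities): [(0, 1), (3, 4), (9, 10), (10, 13), (13, 15)]


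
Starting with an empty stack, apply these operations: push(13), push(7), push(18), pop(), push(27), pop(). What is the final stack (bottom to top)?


push(13) -> [13]
push(7) -> [13, 7]
push(18) -> [13, 7, 18]
pop() returns 18 -> [13, 7]
push(27) -> [13, 7, 27]
pop() returns 27 -> [13, 7]
Final stack (bottom to top): [13, 7]


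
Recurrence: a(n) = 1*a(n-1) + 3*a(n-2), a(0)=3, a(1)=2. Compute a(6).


Build bottom-up:
...a(4)=50, a(5)=101, a(6)=1*101+3*50=251


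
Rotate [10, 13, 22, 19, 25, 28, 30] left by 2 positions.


Left rotate by 2: [22, 19, 25, 28, 30, 10, 13]


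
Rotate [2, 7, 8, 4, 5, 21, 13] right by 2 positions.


Right rotate by 2: [21, 13, 2, 7, 8, 4, 5]


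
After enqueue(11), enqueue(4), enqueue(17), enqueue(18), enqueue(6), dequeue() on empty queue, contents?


enqueue(11) -> [11]
enqueue(4) -> [11, 4]
enqueue(17) -> [11, 4, 17]
enqueue(18) -> [11, 4, 17, 18]
enqueue(6) -> [11, 4, 17, 18, 6]
dequeue() returns 11 -> [4, 17, 18, 6]
Final queue (front to back): [4, 17, 18, 6]


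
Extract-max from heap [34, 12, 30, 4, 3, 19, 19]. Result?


Max = 34
Replace root with last, heapify down
Resulting heap: [30, 12, 19, 4, 3, 19]


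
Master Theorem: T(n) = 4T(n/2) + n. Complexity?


a=4, b=2, c=1. log_2(4)=2 > c=1. Case 1: O(n^log_b(a)) = O(n^2)
Complexity: O(n^2)


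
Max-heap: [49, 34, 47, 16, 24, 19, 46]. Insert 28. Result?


Append 28: [49, 34, 47, 16, 24, 19, 46, 28]
Bubble up: swap idx 7(28) with idx 3(16)
Result: [49, 34, 47, 28, 24, 19, 46, 16]


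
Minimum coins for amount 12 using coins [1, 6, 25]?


dp[0]=0; dp[i]=1+min(dp[i-c] for c in coins)
...dp[7]=2, dp[8]=3, dp[9]=4, dp[10]=5, dp[11]=6, dp[12]=2
Minimum coins for 12 = 2


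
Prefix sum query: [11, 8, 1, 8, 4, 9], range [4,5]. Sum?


Prefix sums: [0, 11, 19, 20, 28, 32, 41]
Sum[4..5] = prefix[6] - prefix[4] = 41 - 28 = 13


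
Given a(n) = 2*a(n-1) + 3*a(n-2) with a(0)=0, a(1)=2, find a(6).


Build bottom-up:
...a(4)=40, a(5)=122, a(6)=2*122+3*40=364


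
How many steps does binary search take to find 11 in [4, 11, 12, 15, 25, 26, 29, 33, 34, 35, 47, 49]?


Search for 11:
[0,11] mid=5 arr[5]=26
[0,4] mid=2 arr[2]=12
[0,1] mid=0 arr[0]=4
[1,1] mid=1 arr[1]=11
Total: 4 comparisons


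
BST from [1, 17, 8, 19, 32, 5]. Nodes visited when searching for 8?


BST root = 1
Search for 8: compare at each node
Path: [1, 17, 8]


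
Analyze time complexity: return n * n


Analysis: constant-time operation, no loop
Complexity: O(1)


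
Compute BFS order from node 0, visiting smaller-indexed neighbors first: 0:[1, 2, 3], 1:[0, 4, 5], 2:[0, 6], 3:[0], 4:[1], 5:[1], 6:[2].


BFS queue: start with [0]
Visit order: [0, 1, 2, 3, 4, 5, 6]


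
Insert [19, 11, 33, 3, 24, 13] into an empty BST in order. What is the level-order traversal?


Root = 19; build tree by BST insertion.
Level-Order traversal: [19, 11, 33, 3, 13, 24]


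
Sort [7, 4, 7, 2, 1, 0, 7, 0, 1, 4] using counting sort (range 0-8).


Count array: [2, 2, 1, 0, 2, 0, 0, 3, 0]
Reconstruct: [0, 0, 1, 1, 2, 4, 4, 7, 7, 7]


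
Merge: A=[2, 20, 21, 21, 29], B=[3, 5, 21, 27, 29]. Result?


Compare heads, take smaller each step.
Merged: [2, 3, 5, 20, 21, 21, 21, 27, 29, 29]


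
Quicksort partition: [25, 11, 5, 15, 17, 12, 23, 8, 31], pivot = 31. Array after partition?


Elements <= 31 go left of pivot.
Result: [25, 11, 5, 15, 17, 12, 23, 8, 31], pivot at index 8


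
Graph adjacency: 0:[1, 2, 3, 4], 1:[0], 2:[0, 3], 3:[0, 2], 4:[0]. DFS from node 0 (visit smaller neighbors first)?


DFS stack-based: start with [0]
Visit order: [0, 1, 2, 3, 4]


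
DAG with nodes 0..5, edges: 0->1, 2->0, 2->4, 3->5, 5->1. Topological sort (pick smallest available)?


Kahn's algorithm, process smallest node first
Order: [2, 0, 3, 4, 5, 1]


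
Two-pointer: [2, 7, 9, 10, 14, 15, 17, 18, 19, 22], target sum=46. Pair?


Two pointers: lo=0, hi=9
No pair sums to 46


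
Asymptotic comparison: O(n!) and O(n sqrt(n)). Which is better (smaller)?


n^1.5 grows slower than factorial
O(n sqrt(n)) is asymptotically smaller; O(n!) grows faster


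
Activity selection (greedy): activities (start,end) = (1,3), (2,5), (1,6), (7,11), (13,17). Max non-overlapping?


Greedy: pick earliest-ending, then skip overlaps.
Selected (3 activities): [(1, 3), (7, 11), (13, 17)]


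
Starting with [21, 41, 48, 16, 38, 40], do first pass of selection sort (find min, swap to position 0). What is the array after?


After one pass: [16, 41, 48, 21, 38, 40]


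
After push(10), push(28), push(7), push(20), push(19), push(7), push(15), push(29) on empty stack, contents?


push(10) -> [10]
push(28) -> [10, 28]
push(7) -> [10, 28, 7]
push(20) -> [10, 28, 7, 20]
push(19) -> [10, 28, 7, 20, 19]
push(7) -> [10, 28, 7, 20, 19, 7]
push(15) -> [10, 28, 7, 20, 19, 7, 15]
push(29) -> [10, 28, 7, 20, 19, 7, 15, 29]
Final stack (bottom to top): [10, 28, 7, 20, 19, 7, 15, 29]


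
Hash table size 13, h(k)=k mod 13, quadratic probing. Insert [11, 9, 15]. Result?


Insertions: 11->slot 11; 9->slot 9; 15->slot 2
Table: [None, None, 15, None, None, None, None, None, None, 9, None, 11, None]


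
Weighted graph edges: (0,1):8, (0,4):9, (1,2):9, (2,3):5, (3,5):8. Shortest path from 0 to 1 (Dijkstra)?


Dijkstra from 0:
Distances: {0: 0, 1: 8, 2: 17, 3: 22, 4: 9, 5: 30}
Shortest distance to 1 = 8, path = [0, 1]


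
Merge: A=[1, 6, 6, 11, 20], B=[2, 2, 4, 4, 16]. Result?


Compare heads, take smaller each step.
Merged: [1, 2, 2, 4, 4, 6, 6, 11, 16, 20]


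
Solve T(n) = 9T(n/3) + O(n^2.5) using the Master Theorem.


a=9, b=3, c=2.5. log_3(9)=2 < c=2.5. Case 3: O(n^c) = O(n^2.500)
Complexity: O(n^2.500)


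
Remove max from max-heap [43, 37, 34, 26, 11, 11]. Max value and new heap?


Max = 43
Replace root with last, heapify down
Resulting heap: [37, 26, 34, 11, 11]


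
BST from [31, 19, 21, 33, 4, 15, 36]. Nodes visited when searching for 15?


BST root = 31
Search for 15: compare at each node
Path: [31, 19, 4, 15]


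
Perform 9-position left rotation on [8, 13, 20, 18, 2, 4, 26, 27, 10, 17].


Left rotate by 9: [17, 8, 13, 20, 18, 2, 4, 26, 27, 10]


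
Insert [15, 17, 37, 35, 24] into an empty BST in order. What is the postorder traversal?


Root = 15; build tree by BST insertion.
Postorder traversal: [24, 35, 37, 17, 15]


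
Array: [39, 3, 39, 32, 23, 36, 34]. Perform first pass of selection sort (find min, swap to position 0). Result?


After one pass: [3, 39, 39, 32, 23, 36, 34]


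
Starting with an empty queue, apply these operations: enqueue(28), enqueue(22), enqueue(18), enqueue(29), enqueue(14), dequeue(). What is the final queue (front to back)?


enqueue(28) -> [28]
enqueue(22) -> [28, 22]
enqueue(18) -> [28, 22, 18]
enqueue(29) -> [28, 22, 18, 29]
enqueue(14) -> [28, 22, 18, 29, 14]
dequeue() returns 28 -> [22, 18, 29, 14]
Final queue (front to back): [22, 18, 29, 14]


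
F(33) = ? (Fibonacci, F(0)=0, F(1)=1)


F(n)=F(n-1)+F(n-2)
...F(31)=1346269, F(32)=2178309, F(33)=3524578


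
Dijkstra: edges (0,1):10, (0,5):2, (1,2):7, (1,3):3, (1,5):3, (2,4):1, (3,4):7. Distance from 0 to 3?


Dijkstra from 0:
Distances: {0: 0, 1: 5, 2: 12, 3: 8, 4: 13, 5: 2}
Shortest distance to 3 = 8, path = [0, 5, 1, 3]


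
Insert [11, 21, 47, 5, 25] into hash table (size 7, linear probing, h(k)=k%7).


Insertions: 11->slot 4; 21->slot 0; 47->slot 5; 5->slot 6; 25->slot 1
Table: [21, 25, None, None, 11, 47, 5]


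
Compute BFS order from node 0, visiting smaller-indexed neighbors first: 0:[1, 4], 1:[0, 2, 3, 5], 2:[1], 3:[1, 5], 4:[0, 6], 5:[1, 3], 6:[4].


BFS queue: start with [0]
Visit order: [0, 1, 4, 2, 3, 5, 6]


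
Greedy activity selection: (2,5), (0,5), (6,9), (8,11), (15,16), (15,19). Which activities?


Greedy: pick earliest-ending, then skip overlaps.
Selected (3 activities): [(2, 5), (6, 9), (15, 16)]


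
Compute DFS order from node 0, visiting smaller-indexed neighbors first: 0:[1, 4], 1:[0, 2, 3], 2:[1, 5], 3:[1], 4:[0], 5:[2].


DFS stack-based: start with [0]
Visit order: [0, 1, 2, 5, 3, 4]


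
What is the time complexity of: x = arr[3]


Analysis: constant-time operation, no loop
Complexity: O(1)


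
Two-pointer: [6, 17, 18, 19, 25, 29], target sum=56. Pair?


Two pointers: lo=0, hi=5
No pair sums to 56


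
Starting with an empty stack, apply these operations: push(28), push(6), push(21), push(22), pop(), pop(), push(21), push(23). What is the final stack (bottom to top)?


push(28) -> [28]
push(6) -> [28, 6]
push(21) -> [28, 6, 21]
push(22) -> [28, 6, 21, 22]
pop() returns 22 -> [28, 6, 21]
pop() returns 21 -> [28, 6]
push(21) -> [28, 6, 21]
push(23) -> [28, 6, 21, 23]
Final stack (bottom to top): [28, 6, 21, 23]


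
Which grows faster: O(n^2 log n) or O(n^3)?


n^2 log n grows slower than cubic
O(n^2 log n) is asymptotically smaller; O(n^3) grows faster


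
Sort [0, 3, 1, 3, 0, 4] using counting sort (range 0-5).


Count array: [2, 1, 0, 2, 1, 0]
Reconstruct: [0, 0, 1, 3, 3, 4]


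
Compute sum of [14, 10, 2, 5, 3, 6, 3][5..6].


Prefix sums: [0, 14, 24, 26, 31, 34, 40, 43]
Sum[5..6] = prefix[7] - prefix[5] = 43 - 34 = 9


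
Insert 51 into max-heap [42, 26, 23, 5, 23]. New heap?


Append 51: [42, 26, 23, 5, 23, 51]
Bubble up: swap idx 5(51) with idx 2(23); swap idx 2(51) with idx 0(42)
Result: [51, 26, 42, 5, 23, 23]


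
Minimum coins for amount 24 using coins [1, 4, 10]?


dp[0]=0; dp[i]=1+min(dp[i-c] for c in coins)
...dp[19]=4, dp[20]=2, dp[21]=3, dp[22]=4, dp[23]=5, dp[24]=3
Minimum coins for 24 = 3


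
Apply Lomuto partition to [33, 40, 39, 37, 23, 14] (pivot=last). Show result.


Elements <= 14 go left of pivot.
Result: [14, 40, 39, 37, 23, 33], pivot at index 0


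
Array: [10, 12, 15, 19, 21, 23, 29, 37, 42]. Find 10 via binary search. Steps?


Search for 10:
[0,8] mid=4 arr[4]=21
[0,3] mid=1 arr[1]=12
[0,0] mid=0 arr[0]=10
Total: 3 comparisons


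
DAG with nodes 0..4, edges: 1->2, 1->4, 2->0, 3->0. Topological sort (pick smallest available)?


Kahn's algorithm, process smallest node first
Order: [1, 2, 3, 0, 4]


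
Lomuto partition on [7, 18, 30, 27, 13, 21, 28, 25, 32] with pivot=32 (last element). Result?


Elements <= 32 go left of pivot.
Result: [7, 18, 30, 27, 13, 21, 28, 25, 32], pivot at index 8


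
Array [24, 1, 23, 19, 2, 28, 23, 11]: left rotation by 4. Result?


Left rotate by 4: [2, 28, 23, 11, 24, 1, 23, 19]


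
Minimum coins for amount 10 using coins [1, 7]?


dp[0]=0; dp[i]=1+min(dp[i-c] for c in coins)
...dp[5]=5, dp[6]=6, dp[7]=1, dp[8]=2, dp[9]=3, dp[10]=4
Minimum coins for 10 = 4


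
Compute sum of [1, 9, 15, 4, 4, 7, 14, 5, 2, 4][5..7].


Prefix sums: [0, 1, 10, 25, 29, 33, 40, 54, 59, 61, 65]
Sum[5..7] = prefix[8] - prefix[5] = 59 - 33 = 26


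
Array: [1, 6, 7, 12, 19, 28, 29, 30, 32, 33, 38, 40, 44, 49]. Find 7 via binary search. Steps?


Search for 7:
[0,13] mid=6 arr[6]=29
[0,5] mid=2 arr[2]=7
Total: 2 comparisons


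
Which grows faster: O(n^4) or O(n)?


linear grows slower than quartic
O(n) is asymptotically smaller; O(n^4) grows faster


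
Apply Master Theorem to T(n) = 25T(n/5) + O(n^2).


a=25, b=5, c=2. log_5(25)=2 = c=2. Case 2: O(n^c log n) = O(n^2 log n)
Complexity: O(n^2 log n)


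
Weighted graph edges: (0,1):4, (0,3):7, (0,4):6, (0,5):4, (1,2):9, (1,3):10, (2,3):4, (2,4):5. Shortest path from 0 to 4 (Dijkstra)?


Dijkstra from 0:
Distances: {0: 0, 1: 4, 2: 11, 3: 7, 4: 6, 5: 4}
Shortest distance to 4 = 6, path = [0, 4]


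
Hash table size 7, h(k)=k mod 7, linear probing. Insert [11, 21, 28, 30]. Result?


Insertions: 11->slot 4; 21->slot 0; 28->slot 1; 30->slot 2
Table: [21, 28, 30, None, 11, None, None]


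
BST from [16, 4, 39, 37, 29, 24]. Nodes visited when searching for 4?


BST root = 16
Search for 4: compare at each node
Path: [16, 4]


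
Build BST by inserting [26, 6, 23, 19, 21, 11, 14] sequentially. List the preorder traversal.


Root = 26; build tree by BST insertion.
Preorder traversal: [26, 6, 23, 19, 11, 14, 21]


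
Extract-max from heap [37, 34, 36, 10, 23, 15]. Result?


Max = 37
Replace root with last, heapify down
Resulting heap: [36, 34, 15, 10, 23]


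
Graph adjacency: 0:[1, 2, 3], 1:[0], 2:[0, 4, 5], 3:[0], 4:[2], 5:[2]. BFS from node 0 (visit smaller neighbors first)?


BFS queue: start with [0]
Visit order: [0, 1, 2, 3, 4, 5]


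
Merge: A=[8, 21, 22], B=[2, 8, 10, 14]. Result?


Compare heads, take smaller each step.
Merged: [2, 8, 8, 10, 14, 21, 22]


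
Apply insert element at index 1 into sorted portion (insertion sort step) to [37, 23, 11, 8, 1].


After one pass: [23, 37, 11, 8, 1]


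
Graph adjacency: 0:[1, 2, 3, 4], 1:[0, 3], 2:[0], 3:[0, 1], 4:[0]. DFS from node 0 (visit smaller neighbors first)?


DFS stack-based: start with [0]
Visit order: [0, 1, 3, 2, 4]


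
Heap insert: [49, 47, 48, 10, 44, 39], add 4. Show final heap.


Append 4: [49, 47, 48, 10, 44, 39, 4]
Bubble up: no swaps needed
Result: [49, 47, 48, 10, 44, 39, 4]


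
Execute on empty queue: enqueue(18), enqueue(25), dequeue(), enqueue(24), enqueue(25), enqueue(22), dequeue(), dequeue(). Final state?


enqueue(18) -> [18]
enqueue(25) -> [18, 25]
dequeue() returns 18 -> [25]
enqueue(24) -> [25, 24]
enqueue(25) -> [25, 24, 25]
enqueue(22) -> [25, 24, 25, 22]
dequeue() returns 25 -> [24, 25, 22]
dequeue() returns 24 -> [25, 22]
Final queue (front to back): [25, 22]


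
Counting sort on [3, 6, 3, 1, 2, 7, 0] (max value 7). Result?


Count array: [1, 1, 1, 2, 0, 0, 1, 1]
Reconstruct: [0, 1, 2, 3, 3, 6, 7]


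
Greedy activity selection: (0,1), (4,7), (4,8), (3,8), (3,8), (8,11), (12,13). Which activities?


Greedy: pick earliest-ending, then skip overlaps.
Selected (4 activities): [(0, 1), (4, 7), (8, 11), (12, 13)]


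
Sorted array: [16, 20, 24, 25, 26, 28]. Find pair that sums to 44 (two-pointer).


Two pointers: lo=0, hi=5
Found pair: (16, 28) summing to 44


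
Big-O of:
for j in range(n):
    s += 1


Per nesting level: O(n) = O(n)
Complexity: O(n)


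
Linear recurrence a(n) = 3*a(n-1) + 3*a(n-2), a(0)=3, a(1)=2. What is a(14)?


Build bottom-up:
...a(12)=8417763, a(13)=31914162, a(14)=3*31914162+3*8417763=120995775


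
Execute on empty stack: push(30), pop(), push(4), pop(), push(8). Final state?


push(30) -> [30]
pop() returns 30 -> []
push(4) -> [4]
pop() returns 4 -> []
push(8) -> [8]
Final stack (bottom to top): [8]


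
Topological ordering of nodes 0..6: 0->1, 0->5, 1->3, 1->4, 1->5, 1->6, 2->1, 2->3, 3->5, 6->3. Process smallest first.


Kahn's algorithm, process smallest node first
Order: [0, 2, 1, 4, 6, 3, 5]


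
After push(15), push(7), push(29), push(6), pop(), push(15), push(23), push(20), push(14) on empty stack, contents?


push(15) -> [15]
push(7) -> [15, 7]
push(29) -> [15, 7, 29]
push(6) -> [15, 7, 29, 6]
pop() returns 6 -> [15, 7, 29]
push(15) -> [15, 7, 29, 15]
push(23) -> [15, 7, 29, 15, 23]
push(20) -> [15, 7, 29, 15, 23, 20]
push(14) -> [15, 7, 29, 15, 23, 20, 14]
Final stack (bottom to top): [15, 7, 29, 15, 23, 20, 14]


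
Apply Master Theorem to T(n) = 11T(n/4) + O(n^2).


a=11, b=4, c=2. log_4(11)=1.730 < c=2. Case 3: O(n^c) = O(n^2)
Complexity: O(n^2)


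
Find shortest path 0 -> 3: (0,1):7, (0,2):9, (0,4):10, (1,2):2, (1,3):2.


Dijkstra from 0:
Distances: {0: 0, 1: 7, 2: 9, 3: 9, 4: 10}
Shortest distance to 3 = 9, path = [0, 1, 3]


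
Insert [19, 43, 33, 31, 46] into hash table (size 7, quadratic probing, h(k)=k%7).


Insertions: 19->slot 5; 43->slot 1; 33->slot 6; 31->slot 3; 46->slot 4
Table: [None, 43, None, 31, 46, 19, 33]


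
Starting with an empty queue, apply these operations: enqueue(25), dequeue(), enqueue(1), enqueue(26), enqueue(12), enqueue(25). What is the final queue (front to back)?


enqueue(25) -> [25]
dequeue() returns 25 -> []
enqueue(1) -> [1]
enqueue(26) -> [1, 26]
enqueue(12) -> [1, 26, 12]
enqueue(25) -> [1, 26, 12, 25]
Final queue (front to back): [1, 26, 12, 25]


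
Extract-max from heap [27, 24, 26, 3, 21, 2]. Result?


Max = 27
Replace root with last, heapify down
Resulting heap: [26, 24, 2, 3, 21]


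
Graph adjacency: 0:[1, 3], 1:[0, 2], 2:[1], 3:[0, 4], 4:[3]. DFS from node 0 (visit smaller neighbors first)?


DFS stack-based: start with [0]
Visit order: [0, 1, 2, 3, 4]


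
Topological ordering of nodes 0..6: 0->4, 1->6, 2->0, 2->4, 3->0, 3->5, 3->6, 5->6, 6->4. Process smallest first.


Kahn's algorithm, process smallest node first
Order: [1, 2, 3, 0, 5, 6, 4]


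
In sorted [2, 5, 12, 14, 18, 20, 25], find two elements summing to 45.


Two pointers: lo=0, hi=6
Found pair: (20, 25) summing to 45


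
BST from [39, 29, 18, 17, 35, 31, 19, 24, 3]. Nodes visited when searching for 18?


BST root = 39
Search for 18: compare at each node
Path: [39, 29, 18]


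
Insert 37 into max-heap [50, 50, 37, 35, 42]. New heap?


Append 37: [50, 50, 37, 35, 42, 37]
Bubble up: no swaps needed
Result: [50, 50, 37, 35, 42, 37]


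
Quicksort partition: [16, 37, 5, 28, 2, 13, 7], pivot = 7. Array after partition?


Elements <= 7 go left of pivot.
Result: [5, 2, 7, 28, 37, 13, 16], pivot at index 2


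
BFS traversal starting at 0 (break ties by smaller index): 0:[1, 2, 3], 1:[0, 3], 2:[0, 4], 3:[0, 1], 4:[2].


BFS queue: start with [0]
Visit order: [0, 1, 2, 3, 4]


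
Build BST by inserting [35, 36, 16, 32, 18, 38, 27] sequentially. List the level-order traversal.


Root = 35; build tree by BST insertion.
Level-Order traversal: [35, 16, 36, 32, 38, 18, 27]


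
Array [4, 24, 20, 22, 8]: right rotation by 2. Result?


Right rotate by 2: [22, 8, 4, 24, 20]


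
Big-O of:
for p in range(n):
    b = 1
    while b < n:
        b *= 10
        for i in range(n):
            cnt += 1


Per nesting level: O(n) * O(log n) * O(n) = O(n^2 log n)
Complexity: O(n^2 log n)


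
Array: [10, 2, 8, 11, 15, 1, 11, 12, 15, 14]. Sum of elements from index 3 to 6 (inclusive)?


Prefix sums: [0, 10, 12, 20, 31, 46, 47, 58, 70, 85, 99]
Sum[3..6] = prefix[7] - prefix[3] = 58 - 20 = 38


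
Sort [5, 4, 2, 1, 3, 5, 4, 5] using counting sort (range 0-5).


Count array: [0, 1, 1, 1, 2, 3]
Reconstruct: [1, 2, 3, 4, 4, 5, 5, 5]


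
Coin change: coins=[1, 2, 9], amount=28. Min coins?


dp[0]=0; dp[i]=1+min(dp[i-c] for c in coins)
...dp[23]=5, dp[24]=5, dp[25]=6, dp[26]=6, dp[27]=3, dp[28]=4
Minimum coins for 28 = 4


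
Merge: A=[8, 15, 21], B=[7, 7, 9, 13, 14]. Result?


Compare heads, take smaller each step.
Merged: [7, 7, 8, 9, 13, 14, 15, 21]


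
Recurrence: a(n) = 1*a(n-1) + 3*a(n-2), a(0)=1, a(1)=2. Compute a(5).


Build bottom-up:
...a(3)=11, a(4)=26, a(5)=1*26+3*11=59


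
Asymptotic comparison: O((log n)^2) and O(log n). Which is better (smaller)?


logarithmic grows slower than polylogarithmic
O(log n) is asymptotically smaller; O((log n)^2) grows faster


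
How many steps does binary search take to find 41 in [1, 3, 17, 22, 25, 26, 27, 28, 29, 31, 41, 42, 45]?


Search for 41:
[0,12] mid=6 arr[6]=27
[7,12] mid=9 arr[9]=31
[10,12] mid=11 arr[11]=42
[10,10] mid=10 arr[10]=41
Total: 4 comparisons


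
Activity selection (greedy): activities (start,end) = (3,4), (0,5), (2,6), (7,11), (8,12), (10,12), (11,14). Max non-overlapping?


Greedy: pick earliest-ending, then skip overlaps.
Selected (3 activities): [(3, 4), (7, 11), (11, 14)]


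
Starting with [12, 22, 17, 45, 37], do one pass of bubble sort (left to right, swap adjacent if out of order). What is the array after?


After one pass: [12, 17, 22, 37, 45]


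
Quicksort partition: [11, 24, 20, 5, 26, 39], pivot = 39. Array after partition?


Elements <= 39 go left of pivot.
Result: [11, 24, 20, 5, 26, 39], pivot at index 5


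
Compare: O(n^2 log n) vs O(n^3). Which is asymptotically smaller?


n^2 log n grows slower than cubic
O(n^2 log n) is asymptotically smaller; O(n^3) grows faster


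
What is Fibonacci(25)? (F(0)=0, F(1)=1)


F(n)=F(n-1)+F(n-2)
...F(23)=28657, F(24)=46368, F(25)=75025


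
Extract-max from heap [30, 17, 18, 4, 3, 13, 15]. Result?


Max = 30
Replace root with last, heapify down
Resulting heap: [18, 17, 15, 4, 3, 13]


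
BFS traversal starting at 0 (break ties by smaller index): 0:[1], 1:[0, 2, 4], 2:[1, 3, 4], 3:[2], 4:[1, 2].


BFS queue: start with [0]
Visit order: [0, 1, 2, 4, 3]


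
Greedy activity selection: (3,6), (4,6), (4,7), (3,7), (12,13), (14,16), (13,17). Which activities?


Greedy: pick earliest-ending, then skip overlaps.
Selected (3 activities): [(3, 6), (12, 13), (14, 16)]


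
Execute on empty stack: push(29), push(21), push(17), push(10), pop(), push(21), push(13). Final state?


push(29) -> [29]
push(21) -> [29, 21]
push(17) -> [29, 21, 17]
push(10) -> [29, 21, 17, 10]
pop() returns 10 -> [29, 21, 17]
push(21) -> [29, 21, 17, 21]
push(13) -> [29, 21, 17, 21, 13]
Final stack (bottom to top): [29, 21, 17, 21, 13]


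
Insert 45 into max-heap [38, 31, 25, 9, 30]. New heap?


Append 45: [38, 31, 25, 9, 30, 45]
Bubble up: swap idx 5(45) with idx 2(25); swap idx 2(45) with idx 0(38)
Result: [45, 31, 38, 9, 30, 25]


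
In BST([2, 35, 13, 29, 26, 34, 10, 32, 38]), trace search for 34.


BST root = 2
Search for 34: compare at each node
Path: [2, 35, 13, 29, 34]


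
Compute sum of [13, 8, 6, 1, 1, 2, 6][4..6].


Prefix sums: [0, 13, 21, 27, 28, 29, 31, 37]
Sum[4..6] = prefix[7] - prefix[4] = 37 - 28 = 9


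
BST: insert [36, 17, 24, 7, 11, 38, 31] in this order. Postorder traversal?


Root = 36; build tree by BST insertion.
Postorder traversal: [11, 7, 31, 24, 17, 38, 36]


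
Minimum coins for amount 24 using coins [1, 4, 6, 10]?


dp[0]=0; dp[i]=1+min(dp[i-c] for c in coins)
...dp[19]=4, dp[20]=2, dp[21]=3, dp[22]=3, dp[23]=4, dp[24]=3
Minimum coins for 24 = 3


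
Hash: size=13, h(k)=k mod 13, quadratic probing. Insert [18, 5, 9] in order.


Insertions: 18->slot 5; 5->slot 6; 9->slot 9
Table: [None, None, None, None, None, 18, 5, None, None, 9, None, None, None]


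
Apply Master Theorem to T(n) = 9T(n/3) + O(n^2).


a=9, b=3, c=2. log_3(9)=2 = c=2. Case 2: O(n^c log n) = O(n^2 log n)
Complexity: O(n^2 log n)


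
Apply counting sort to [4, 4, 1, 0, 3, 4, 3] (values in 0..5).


Count array: [1, 1, 0, 2, 3, 0]
Reconstruct: [0, 1, 3, 3, 4, 4, 4]


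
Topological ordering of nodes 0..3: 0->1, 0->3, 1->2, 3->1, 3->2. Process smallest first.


Kahn's algorithm, process smallest node first
Order: [0, 3, 1, 2]


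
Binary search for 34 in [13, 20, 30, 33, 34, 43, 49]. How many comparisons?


Search for 34:
[0,6] mid=3 arr[3]=33
[4,6] mid=5 arr[5]=43
[4,4] mid=4 arr[4]=34
Total: 3 comparisons


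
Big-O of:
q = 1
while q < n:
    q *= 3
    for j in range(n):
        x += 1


Per nesting level: O(log n) * O(n) = O(n log n)
Complexity: O(n log n)


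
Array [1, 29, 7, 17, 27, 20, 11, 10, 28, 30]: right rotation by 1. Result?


Right rotate by 1: [30, 1, 29, 7, 17, 27, 20, 11, 10, 28]


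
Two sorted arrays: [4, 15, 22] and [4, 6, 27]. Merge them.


Compare heads, take smaller each step.
Merged: [4, 4, 6, 15, 22, 27]


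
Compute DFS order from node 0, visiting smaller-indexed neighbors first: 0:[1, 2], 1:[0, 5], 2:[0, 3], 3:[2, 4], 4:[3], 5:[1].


DFS stack-based: start with [0]
Visit order: [0, 1, 5, 2, 3, 4]


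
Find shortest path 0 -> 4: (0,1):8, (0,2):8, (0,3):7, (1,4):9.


Dijkstra from 0:
Distances: {0: 0, 1: 8, 2: 8, 3: 7, 4: 17}
Shortest distance to 4 = 17, path = [0, 1, 4]


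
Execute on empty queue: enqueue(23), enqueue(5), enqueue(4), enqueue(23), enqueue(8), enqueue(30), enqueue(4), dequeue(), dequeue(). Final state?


enqueue(23) -> [23]
enqueue(5) -> [23, 5]
enqueue(4) -> [23, 5, 4]
enqueue(23) -> [23, 5, 4, 23]
enqueue(8) -> [23, 5, 4, 23, 8]
enqueue(30) -> [23, 5, 4, 23, 8, 30]
enqueue(4) -> [23, 5, 4, 23, 8, 30, 4]
dequeue() returns 23 -> [5, 4, 23, 8, 30, 4]
dequeue() returns 5 -> [4, 23, 8, 30, 4]
Final queue (front to back): [4, 23, 8, 30, 4]


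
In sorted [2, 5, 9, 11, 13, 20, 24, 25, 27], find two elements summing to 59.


Two pointers: lo=0, hi=8
No pair sums to 59


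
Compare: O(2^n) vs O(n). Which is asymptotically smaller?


linear grows slower than exponential
O(n) is asymptotically smaller; O(2^n) grows faster


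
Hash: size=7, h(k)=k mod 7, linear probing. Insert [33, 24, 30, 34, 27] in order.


Insertions: 33->slot 5; 24->slot 3; 30->slot 2; 34->slot 6; 27->slot 0
Table: [27, None, 30, 24, None, 33, 34]


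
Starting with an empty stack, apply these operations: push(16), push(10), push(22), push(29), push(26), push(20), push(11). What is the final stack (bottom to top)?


push(16) -> [16]
push(10) -> [16, 10]
push(22) -> [16, 10, 22]
push(29) -> [16, 10, 22, 29]
push(26) -> [16, 10, 22, 29, 26]
push(20) -> [16, 10, 22, 29, 26, 20]
push(11) -> [16, 10, 22, 29, 26, 20, 11]
Final stack (bottom to top): [16, 10, 22, 29, 26, 20, 11]


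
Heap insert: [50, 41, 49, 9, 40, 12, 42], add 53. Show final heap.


Append 53: [50, 41, 49, 9, 40, 12, 42, 53]
Bubble up: swap idx 7(53) with idx 3(9); swap idx 3(53) with idx 1(41); swap idx 1(53) with idx 0(50)
Result: [53, 50, 49, 41, 40, 12, 42, 9]


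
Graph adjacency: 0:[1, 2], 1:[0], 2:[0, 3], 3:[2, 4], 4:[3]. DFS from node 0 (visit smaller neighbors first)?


DFS stack-based: start with [0]
Visit order: [0, 1, 2, 3, 4]


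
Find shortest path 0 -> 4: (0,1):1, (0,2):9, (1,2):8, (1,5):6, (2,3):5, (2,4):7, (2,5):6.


Dijkstra from 0:
Distances: {0: 0, 1: 1, 2: 9, 3: 14, 4: 16, 5: 7}
Shortest distance to 4 = 16, path = [0, 2, 4]


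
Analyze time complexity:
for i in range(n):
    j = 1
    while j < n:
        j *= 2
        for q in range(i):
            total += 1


Per nesting level: O(n) * O(log n) * O(n) [triangular over i] = O(n^2 log n)
Complexity: O(n^2 log n)


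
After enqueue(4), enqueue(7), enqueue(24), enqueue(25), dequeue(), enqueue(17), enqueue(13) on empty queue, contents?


enqueue(4) -> [4]
enqueue(7) -> [4, 7]
enqueue(24) -> [4, 7, 24]
enqueue(25) -> [4, 7, 24, 25]
dequeue() returns 4 -> [7, 24, 25]
enqueue(17) -> [7, 24, 25, 17]
enqueue(13) -> [7, 24, 25, 17, 13]
Final queue (front to back): [7, 24, 25, 17, 13]


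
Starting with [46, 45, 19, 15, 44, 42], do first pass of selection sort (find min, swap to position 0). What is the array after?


After one pass: [15, 45, 19, 46, 44, 42]


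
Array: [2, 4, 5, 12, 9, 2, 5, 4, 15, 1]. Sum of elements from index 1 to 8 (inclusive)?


Prefix sums: [0, 2, 6, 11, 23, 32, 34, 39, 43, 58, 59]
Sum[1..8] = prefix[9] - prefix[1] = 58 - 2 = 56


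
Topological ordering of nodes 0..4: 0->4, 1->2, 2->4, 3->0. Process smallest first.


Kahn's algorithm, process smallest node first
Order: [1, 2, 3, 0, 4]


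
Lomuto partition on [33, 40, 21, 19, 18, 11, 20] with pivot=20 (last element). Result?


Elements <= 20 go left of pivot.
Result: [19, 18, 11, 20, 40, 21, 33], pivot at index 3


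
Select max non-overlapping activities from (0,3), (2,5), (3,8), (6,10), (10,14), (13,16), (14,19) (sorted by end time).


Greedy: pick earliest-ending, then skip overlaps.
Selected (4 activities): [(0, 3), (3, 8), (10, 14), (14, 19)]


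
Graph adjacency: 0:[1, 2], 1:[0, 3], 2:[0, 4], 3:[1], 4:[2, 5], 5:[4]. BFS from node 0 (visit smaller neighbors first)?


BFS queue: start with [0]
Visit order: [0, 1, 2, 3, 4, 5]


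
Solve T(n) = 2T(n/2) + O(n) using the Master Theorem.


a=2, b=2, c=1. log_2(2)=1 = c=1. Case 2: O(n^c log n) = O(n log n)
Complexity: O(n log n)


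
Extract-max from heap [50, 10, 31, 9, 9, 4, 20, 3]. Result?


Max = 50
Replace root with last, heapify down
Resulting heap: [31, 10, 20, 9, 9, 4, 3]


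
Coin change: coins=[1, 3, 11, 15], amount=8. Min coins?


dp[0]=0; dp[i]=1+min(dp[i-c] for c in coins)
...dp[3]=1, dp[4]=2, dp[5]=3, dp[6]=2, dp[7]=3, dp[8]=4
Minimum coins for 8 = 4


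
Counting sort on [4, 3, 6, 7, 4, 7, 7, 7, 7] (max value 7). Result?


Count array: [0, 0, 0, 1, 2, 0, 1, 5]
Reconstruct: [3, 4, 4, 6, 7, 7, 7, 7, 7]


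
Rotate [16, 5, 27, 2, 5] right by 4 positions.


Right rotate by 4: [5, 27, 2, 5, 16]


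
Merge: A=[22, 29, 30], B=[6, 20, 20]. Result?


Compare heads, take smaller each step.
Merged: [6, 20, 20, 22, 29, 30]


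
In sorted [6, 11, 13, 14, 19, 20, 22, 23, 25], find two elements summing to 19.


Two pointers: lo=0, hi=8
Found pair: (6, 13) summing to 19


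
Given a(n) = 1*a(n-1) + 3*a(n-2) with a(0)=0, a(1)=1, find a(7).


Build bottom-up:
...a(5)=19, a(6)=40, a(7)=1*40+3*19=97


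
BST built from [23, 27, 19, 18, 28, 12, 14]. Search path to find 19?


BST root = 23
Search for 19: compare at each node
Path: [23, 19]


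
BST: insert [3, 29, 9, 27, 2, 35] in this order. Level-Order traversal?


Root = 3; build tree by BST insertion.
Level-Order traversal: [3, 2, 29, 9, 35, 27]


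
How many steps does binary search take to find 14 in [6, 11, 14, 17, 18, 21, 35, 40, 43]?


Search for 14:
[0,8] mid=4 arr[4]=18
[0,3] mid=1 arr[1]=11
[2,3] mid=2 arr[2]=14
Total: 3 comparisons


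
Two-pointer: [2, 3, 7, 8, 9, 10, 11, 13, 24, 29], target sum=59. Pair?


Two pointers: lo=0, hi=9
No pair sums to 59


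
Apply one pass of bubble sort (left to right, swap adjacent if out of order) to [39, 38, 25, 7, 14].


After one pass: [38, 25, 7, 14, 39]


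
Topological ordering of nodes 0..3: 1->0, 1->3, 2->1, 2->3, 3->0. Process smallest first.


Kahn's algorithm, process smallest node first
Order: [2, 1, 3, 0]


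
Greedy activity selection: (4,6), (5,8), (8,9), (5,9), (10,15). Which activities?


Greedy: pick earliest-ending, then skip overlaps.
Selected (3 activities): [(4, 6), (8, 9), (10, 15)]


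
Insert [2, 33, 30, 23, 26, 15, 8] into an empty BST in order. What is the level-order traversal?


Root = 2; build tree by BST insertion.
Level-Order traversal: [2, 33, 30, 23, 15, 26, 8]


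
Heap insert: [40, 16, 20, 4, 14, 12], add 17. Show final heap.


Append 17: [40, 16, 20, 4, 14, 12, 17]
Bubble up: no swaps needed
Result: [40, 16, 20, 4, 14, 12, 17]


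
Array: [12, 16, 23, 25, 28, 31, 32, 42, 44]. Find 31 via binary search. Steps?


Search for 31:
[0,8] mid=4 arr[4]=28
[5,8] mid=6 arr[6]=32
[5,5] mid=5 arr[5]=31
Total: 3 comparisons


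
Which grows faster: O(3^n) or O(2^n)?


exponential grows slower than exponential (base 3)
O(2^n) is asymptotically smaller; O(3^n) grows faster
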